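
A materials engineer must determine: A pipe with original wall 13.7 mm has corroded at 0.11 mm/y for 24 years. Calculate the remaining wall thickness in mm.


Remaining wall = original − CR × time
t = 13.7 − 0.11*24 = 13.7 − 2.64 = 11.06 mm

11.06 mm


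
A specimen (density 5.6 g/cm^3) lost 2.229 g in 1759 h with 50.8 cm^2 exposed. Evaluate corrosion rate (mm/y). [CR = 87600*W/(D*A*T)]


Apply the mm/y weight-loss relation: CR = 87600 * W / (D * A * T)
Numerator: 87600 * 2.229 = 195260.4
Denominator: 5.6 * 50.8 * 1759 = 500400.32
CR = 195260.4 / 500400.32 = 0.390208 mm/y

0.390208 mm/y


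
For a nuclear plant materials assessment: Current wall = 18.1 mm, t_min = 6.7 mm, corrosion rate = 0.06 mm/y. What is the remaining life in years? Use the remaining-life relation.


Apply the remaining-life relation: RL = (t_current − t_min) / CR
RL = (18.1 − 6.7) / 0.06 = 11.4 / 0.06 = 190.0 years

190.0 years


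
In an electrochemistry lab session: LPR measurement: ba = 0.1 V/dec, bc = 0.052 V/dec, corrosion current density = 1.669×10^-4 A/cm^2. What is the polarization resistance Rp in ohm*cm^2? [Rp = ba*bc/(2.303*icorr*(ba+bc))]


Apply the Stern-Geary equation: Rp = ba*bc / (2.303*icorr*(ba+bc))
ba*bc = 0.1*0.052 = 0.0052
ba+bc = 0.152; 2.303*icorr*(ba+bc) = 2.303*1.669×10^-4*0.152 = 5.8424346×10^-5
Rp = 0.0052 / 5.8424346×10^-5 = 89.0 ohm*cm^2

89.0 ohm*cm^2


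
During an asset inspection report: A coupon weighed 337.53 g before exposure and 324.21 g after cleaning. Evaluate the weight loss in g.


Weight loss = initial − final
WL = 337.53 − 324.21 = 13.32 g

13.32 g


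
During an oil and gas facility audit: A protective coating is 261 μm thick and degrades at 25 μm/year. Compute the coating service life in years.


Service life = thickness / degradation rate
Life = 261 / 25 = 10.4 years

10.4 years


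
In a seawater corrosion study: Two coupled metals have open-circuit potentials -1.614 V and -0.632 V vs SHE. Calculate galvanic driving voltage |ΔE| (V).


Driving voltage is the absolute potential difference.
|ΔE| = |-1.614 − (-0.632)| = 0.982 V

0.982 V


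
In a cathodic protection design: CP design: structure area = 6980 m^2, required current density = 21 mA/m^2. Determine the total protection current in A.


I = area * current density, then convert mA → A (÷1000)
I = 6980 * 21 / 1000 = 146.58 A

146.58 A


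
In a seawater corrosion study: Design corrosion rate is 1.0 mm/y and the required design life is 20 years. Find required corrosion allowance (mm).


Corrosion allowance = CR × design life
CA = 1.0 * 20 = 20.0 mm

20.0 mm


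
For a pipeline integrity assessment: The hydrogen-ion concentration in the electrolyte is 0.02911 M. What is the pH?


pH = −log10[H+]
pH = −log10(0.02911) = 1.54

1.54


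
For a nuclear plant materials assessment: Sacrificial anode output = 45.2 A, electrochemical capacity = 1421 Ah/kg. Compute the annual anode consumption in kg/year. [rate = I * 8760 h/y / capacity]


Annual consumption = current * hours per year / capacity
Rate = 45.2 * 8760 / 1421 = 278.6 kg/year

278.6 kg/year


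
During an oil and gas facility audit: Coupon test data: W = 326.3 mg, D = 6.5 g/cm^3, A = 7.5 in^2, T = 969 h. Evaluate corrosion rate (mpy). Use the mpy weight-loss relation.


Apply the mpy weight-loss relation: CR = 534 * W / (D * A * T)
Numerator: 534 * 326.3 = 174244.2
Denominator: 6.5 * 7.5 * 969 = 47238.75
CR = 174244.2 / 47238.75 = 3.689 mpy

3.689 mpy


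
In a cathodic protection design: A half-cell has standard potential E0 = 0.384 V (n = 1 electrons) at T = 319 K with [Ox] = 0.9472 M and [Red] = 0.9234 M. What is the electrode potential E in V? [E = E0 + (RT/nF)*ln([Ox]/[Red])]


Apply the Nernst equation: E = E0 + (RT/nF)*ln([Ox]/[Red])
Step 1: RT/nF = 8.314*319/(1*96485) = 0.02748786 V
Step 2: [Ox]/[Red] = 0.9472/0.9234 = 1.025774
Step 3: ln(1.025774) = 0.025447
Step 4: correction = 0.02748786 * 0.025447 = 0.001 V
E = 0.384 + 0.001 = 0.385 V

0.385 V


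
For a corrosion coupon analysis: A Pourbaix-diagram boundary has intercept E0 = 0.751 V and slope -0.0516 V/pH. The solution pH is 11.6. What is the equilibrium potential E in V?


Apply the Pourbaix line equation: E = E0 + slope*pH
E = 0.751 + (-0.0516)*11.6 = 0.751 + (-0.59856) = 0.15244 V
Rounded to 3 decimal places: E = 0.152 V

0.152 V


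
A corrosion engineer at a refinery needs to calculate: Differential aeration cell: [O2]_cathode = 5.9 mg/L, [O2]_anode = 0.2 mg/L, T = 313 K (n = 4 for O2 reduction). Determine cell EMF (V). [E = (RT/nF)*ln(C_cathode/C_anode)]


Apply the Nernst concentration-cell relation: E = (RT/nF)*ln(C_cathode/C_anode)
RT/nF = 8.314*313/(4*96485) = 0.00674271 V
ln(5.9/0.2) = 3.38439
E = 0.00674271 * 3.38439 = 0.02282 V

0.02282 V


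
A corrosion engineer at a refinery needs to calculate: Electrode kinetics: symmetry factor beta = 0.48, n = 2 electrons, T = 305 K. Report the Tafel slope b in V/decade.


Apply the Tafel slope relation: b = 2.303*R*T/(beta*n*F)
Numerator: 2.303 * 8.314 * 305 = 5839.88
Denominator: 0.48 * 2 * 96485 = 92625.6
b = 5839.88 / 92625.6 = 0.063 V/decade

0.063 V/decade


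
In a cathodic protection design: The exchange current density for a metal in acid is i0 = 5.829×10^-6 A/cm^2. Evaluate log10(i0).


i0 = 5.829×10^-6 A/cm^2
log10(i0) = -5.234

-5.234


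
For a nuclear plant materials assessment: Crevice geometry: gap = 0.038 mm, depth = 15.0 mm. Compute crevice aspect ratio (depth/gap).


Aspect ratio = depth / gap
Ratio = 15.0 / 0.038 = 394.7

394.7


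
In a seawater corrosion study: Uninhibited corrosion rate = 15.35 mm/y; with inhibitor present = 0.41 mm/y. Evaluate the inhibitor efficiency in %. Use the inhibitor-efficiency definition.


Apply the inhibitor-efficiency definition: IE = (CR_blank − CR_inh)/CR_blank × 100
IE = (15.35 − 0.41) / 15.35 × 100
IE = 14.94 / 15.35 × 100 = 97.3 %

97.3 %


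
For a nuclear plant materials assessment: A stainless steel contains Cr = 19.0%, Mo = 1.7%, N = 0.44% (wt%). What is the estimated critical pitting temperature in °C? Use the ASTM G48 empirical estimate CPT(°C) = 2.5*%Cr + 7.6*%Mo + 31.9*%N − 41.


Apply the ASTM G48 empirical CPT estimate: CPT(°C) = 2.5*%Cr + 7.6*%Mo + 31.9*%N − 41
2.5*19.0 = 47.5; 7.6*1.7 = 12.92; 31.9*0.44 = 14.036
CPT = 47.5 + 12.92 + 14.036 − 41 = 33.456 °C
Rounded to 0.1 °C: CPT ≈ 33.5 °C

33.5 °C


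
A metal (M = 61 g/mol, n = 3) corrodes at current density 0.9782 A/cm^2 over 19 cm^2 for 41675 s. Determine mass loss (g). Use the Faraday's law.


Apply Faraday's law: m = i*A*t*M / (n*F)
Total charge passed Q = i*A*t = 0.9782*19*41675 = 774563.215 C
m = Q*M/(n*F) = 774563.215*61/(3*96485) = 163.232 g

163.232 g


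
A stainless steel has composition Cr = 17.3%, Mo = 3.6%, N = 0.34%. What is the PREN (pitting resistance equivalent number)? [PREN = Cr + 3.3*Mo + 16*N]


Apply the PREN formula: PREN = Cr + 3.3*Mo + 16*N
PREN = 17.3 + 3.3*3.6 + 16*0.34
PREN = 17.3 + 11.88 + 5.44 = 34.62

34.62


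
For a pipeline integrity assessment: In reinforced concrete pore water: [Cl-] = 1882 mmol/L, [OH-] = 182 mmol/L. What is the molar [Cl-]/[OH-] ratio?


Threshold parameter = [Cl-] / [OH-] (molar basis; both in mmol/L, so units cancel)
Ratio = 1882 / 182 = 10.34

10.34


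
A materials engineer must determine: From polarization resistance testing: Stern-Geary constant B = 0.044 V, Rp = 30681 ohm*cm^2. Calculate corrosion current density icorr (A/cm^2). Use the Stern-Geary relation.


Apply the Stern-Geary relation: icorr = B / Rp
icorr = 0.044 / 30681 = 1.434×10^-6 A/cm^2

1.434×10^-6 A/cm^2


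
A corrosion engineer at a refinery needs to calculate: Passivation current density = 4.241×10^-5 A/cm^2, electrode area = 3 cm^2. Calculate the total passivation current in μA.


I = i_pass * A, then convert A → μA (×10^6)
I = 4.241×10^-5 * 3 * 10^6 = 127.23 μA

127.23 μA


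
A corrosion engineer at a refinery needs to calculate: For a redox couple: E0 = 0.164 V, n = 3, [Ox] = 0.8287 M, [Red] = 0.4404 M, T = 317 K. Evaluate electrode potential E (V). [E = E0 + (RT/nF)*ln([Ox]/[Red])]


Apply the Nernst equation: E = E0 + (RT/nF)*ln([Ox]/[Red])
Step 1: RT/nF = 8.314*317/(3*96485) = 0.00910517 V
Step 2: [Ox]/[Red] = 0.8287/0.4404 = 1.881698
Step 3: ln(1.881698) = 0.632175
Step 4: correction = 0.00910517 * 0.632175 = 0.006 V
E = 0.164 + 0.006 = 0.17 V

0.17 V


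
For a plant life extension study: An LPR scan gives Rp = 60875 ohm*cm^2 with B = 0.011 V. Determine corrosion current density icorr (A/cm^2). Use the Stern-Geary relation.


Apply the Stern-Geary relation: icorr = B / Rp
icorr = 0.011 / 60875 = 1.807×10^-7 A/cm^2

1.807×10^-7 A/cm^2


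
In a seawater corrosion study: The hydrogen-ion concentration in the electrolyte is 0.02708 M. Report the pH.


pH = −log10[H+]
pH = −log10(0.02708) = 1.57

1.57


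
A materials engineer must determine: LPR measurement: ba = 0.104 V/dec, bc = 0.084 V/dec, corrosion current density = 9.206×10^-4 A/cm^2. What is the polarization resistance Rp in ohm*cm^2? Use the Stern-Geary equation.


Apply the Stern-Geary equation: Rp = ba*bc / (2.303*icorr*(ba+bc))
ba*bc = 0.104*0.084 = 0.008736
ba+bc = 0.188; 2.303*icorr*(ba+bc) = 2.303*9.206×10^-4*0.188 = 3.9858666×10^-4
Rp = 0.008736 / 3.9858666×10^-4 = 21.9 ohm*cm^2

21.9 ohm*cm^2


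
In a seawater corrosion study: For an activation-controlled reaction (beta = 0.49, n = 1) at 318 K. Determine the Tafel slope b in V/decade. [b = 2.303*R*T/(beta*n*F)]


Apply the Tafel slope relation: b = 2.303*R*T/(beta*n*F)
Numerator: 2.303 * 8.314 * 318 = 6088.79
Denominator: 0.49 * 1 * 96485 = 47277.65
b = 6088.79 / 47277.65 = 0.129 V/decade

0.129 V/decade


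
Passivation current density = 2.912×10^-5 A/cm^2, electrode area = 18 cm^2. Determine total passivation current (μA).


I = i_pass * A, then convert A → μA (×10^6)
I = 2.912×10^-5 * 18 * 10^6 = 524.16 μA

524.16 μA


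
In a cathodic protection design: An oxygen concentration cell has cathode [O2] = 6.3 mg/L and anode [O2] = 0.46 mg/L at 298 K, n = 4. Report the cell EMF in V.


Apply the Nernst concentration-cell relation: E = (RT/nF)*ln(C_cathode/C_anode)
RT/nF = 8.314*298/(4*96485) = 0.00641958 V
ln(6.3/0.46) = 2.61708
E = 0.00641958 * 2.61708 = 0.0168 V

0.0168 V


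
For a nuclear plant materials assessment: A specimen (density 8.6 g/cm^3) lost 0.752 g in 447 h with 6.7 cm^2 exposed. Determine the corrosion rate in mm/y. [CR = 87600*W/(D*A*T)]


Apply the mm/y weight-loss relation: CR = 87600 * W / (D * A * T)
Numerator: 87600 * 0.752 = 65875.2
Denominator: 8.6 * 6.7 * 447 = 25756.14
CR = 65875.2 / 25756.14 = 2.55765 mm/y

2.55765 mm/y


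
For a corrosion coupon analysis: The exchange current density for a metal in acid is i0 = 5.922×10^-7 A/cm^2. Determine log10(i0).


i0 = 5.922×10^-7 A/cm^2
log10(i0) = -6.228

-6.228


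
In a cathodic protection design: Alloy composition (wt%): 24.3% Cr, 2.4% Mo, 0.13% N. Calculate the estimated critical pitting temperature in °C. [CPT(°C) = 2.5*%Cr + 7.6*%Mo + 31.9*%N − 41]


Apply the ASTM G48 empirical CPT estimate: CPT(°C) = 2.5*%Cr + 7.6*%Mo + 31.9*%N − 41
2.5*24.3 = 60.75; 7.6*2.4 = 18.24; 31.9*0.13 = 4.147
CPT = 60.75 + 18.24 + 4.147 − 41 = 42.137 °C
Rounded to 0.1 °C: CPT ≈ 42.1 °C

42.1 °C


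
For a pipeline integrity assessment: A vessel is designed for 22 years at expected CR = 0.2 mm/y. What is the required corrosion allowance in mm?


Corrosion allowance = CR × design life
CA = 0.2 * 22 = 4.4 mm

4.4 mm


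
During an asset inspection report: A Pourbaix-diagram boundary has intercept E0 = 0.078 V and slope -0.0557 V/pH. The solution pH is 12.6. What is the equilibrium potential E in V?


Apply the Pourbaix line equation: E = E0 + slope*pH
E = 0.078 + (-0.0557)*12.6 = 0.078 + (-0.70182) = -0.62382 V
Rounded to 4 decimal places: E = -0.6238 V

-0.6238 V


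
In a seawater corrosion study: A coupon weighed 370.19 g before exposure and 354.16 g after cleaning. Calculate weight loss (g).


Weight loss = initial − final
WL = 370.19 − 354.16 = 16.03 g

16.03 g


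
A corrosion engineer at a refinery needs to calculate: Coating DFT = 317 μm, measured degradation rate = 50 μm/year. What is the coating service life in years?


Service life = thickness / degradation rate
Life = 317 / 50 = 6.3 years

6.3 years


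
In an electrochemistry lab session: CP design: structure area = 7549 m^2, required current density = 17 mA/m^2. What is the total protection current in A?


I = area * current density, then convert mA → A (÷1000)
I = 7549 * 17 / 1000 = 128.33 A

128.33 A


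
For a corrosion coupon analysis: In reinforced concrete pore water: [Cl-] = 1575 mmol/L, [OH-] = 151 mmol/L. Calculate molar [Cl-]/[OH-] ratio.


Threshold parameter = [Cl-] / [OH-] (molar basis; both in mmol/L, so units cancel)
Ratio = 1575 / 151 = 10.43

10.43


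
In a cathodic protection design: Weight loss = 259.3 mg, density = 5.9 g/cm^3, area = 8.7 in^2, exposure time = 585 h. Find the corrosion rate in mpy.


Apply the mpy weight-loss relation: CR = 534 * W / (D * A * T)
Numerator: 534 * 259.3 = 138466.2
Denominator: 5.9 * 8.7 * 585 = 30028.05
CR = 138466.2 / 30028.05 = 4.61123 mpy

4.61123 mpy


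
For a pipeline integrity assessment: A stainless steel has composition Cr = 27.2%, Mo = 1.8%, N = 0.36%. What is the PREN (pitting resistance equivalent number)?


Apply the PREN formula: PREN = Cr + 3.3*Mo + 16*N
PREN = 27.2 + 3.3*1.8 + 16*0.36
PREN = 27.2 + 5.94 + 5.76 = 38.9

38.9


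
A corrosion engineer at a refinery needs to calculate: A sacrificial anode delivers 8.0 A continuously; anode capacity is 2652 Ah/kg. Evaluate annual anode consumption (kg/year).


Annual consumption = current * hours per year / capacity
Rate = 8.0 * 8760 / 2652 = 26.4 kg/year

26.4 kg/year


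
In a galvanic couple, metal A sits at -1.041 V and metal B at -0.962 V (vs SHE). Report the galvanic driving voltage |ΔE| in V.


Driving voltage is the absolute potential difference.
|ΔE| = |-1.041 − (-0.962)| = 0.079 V

0.079 V


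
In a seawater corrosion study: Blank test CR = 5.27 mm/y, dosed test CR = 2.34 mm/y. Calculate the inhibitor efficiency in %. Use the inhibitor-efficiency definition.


Apply the inhibitor-efficiency definition: IE = (CR_blank − CR_inh)/CR_blank × 100
IE = (5.27 − 2.34) / 5.27 × 100
IE = 2.93 / 5.27 × 100 = 55.6 %

55.6 %


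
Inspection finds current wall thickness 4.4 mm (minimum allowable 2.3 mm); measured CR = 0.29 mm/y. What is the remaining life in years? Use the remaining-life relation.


Apply the remaining-life relation: RL = (t_current − t_min) / CR
RL = (4.4 − 2.3) / 0.29 = 2.1 / 0.29 = 7.2 years

7.2 years


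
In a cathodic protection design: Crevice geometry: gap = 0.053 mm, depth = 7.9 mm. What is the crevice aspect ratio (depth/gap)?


Aspect ratio = depth / gap
Ratio = 7.9 / 0.053 = 149.1

149.1


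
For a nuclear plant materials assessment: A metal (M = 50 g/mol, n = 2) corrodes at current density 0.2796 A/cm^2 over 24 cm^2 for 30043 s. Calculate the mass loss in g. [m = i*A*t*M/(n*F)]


Apply Faraday's law: m = i*A*t*M / (n*F)
Total charge passed Q = i*A*t = 0.2796*24*30043 = 201600.5472 C
m = Q*M/(n*F) = 201600.5472*50/(2*96485) = 52.2362 g

52.2362 g


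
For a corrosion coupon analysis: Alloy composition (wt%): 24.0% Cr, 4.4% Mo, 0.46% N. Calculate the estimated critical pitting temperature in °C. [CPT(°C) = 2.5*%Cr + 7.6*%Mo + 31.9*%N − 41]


Apply the ASTM G48 empirical CPT estimate: CPT(°C) = 2.5*%Cr + 7.6*%Mo + 31.9*%N − 41
2.5*24.0 = 60; 7.6*4.4 = 33.44; 31.9*0.46 = 14.674
CPT = 60 + 33.44 + 14.674 − 41 = 67.114 °C
Rounded to 0.1 °C: CPT ≈ 67.1 °C

67.1 °C


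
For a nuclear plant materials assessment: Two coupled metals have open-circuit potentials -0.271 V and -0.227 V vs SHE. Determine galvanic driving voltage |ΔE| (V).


Driving voltage is the absolute potential difference.
|ΔE| = |-0.271 − (-0.227)| = 0.044 V

0.044 V


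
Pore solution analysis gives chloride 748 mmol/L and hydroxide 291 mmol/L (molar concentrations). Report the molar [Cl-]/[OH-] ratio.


Threshold parameter = [Cl-] / [OH-] (molar basis; both in mmol/L, so units cancel)
Ratio = 748 / 291 = 2.57

2.57


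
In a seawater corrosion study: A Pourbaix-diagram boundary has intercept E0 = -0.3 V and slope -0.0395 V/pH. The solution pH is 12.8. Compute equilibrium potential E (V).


Apply the Pourbaix line equation: E = E0 + slope*pH
E = -0.3 + (-0.0395)*12.8 = -0.3 + (-0.5056) = -0.8056 V
Rounded to 4 decimal places: E = -0.8056 V

-0.8056 V


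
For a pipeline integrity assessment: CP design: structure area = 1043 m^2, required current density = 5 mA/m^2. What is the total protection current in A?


I = area * current density, then convert mA → A (÷1000)
I = 1043 * 5 / 1000 = 5.22 A

5.22 A


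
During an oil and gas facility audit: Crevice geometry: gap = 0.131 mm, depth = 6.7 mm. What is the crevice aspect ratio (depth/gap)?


Aspect ratio = depth / gap
Ratio = 6.7 / 0.131 = 51.1

51.1


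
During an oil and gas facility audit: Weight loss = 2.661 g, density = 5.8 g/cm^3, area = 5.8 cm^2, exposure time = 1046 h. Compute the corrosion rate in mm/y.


Apply the mm/y weight-loss relation: CR = 87600 * W / (D * A * T)
Numerator: 87600 * 2.661 = 233103.6
Denominator: 5.8 * 5.8 * 1046 = 35187.44
CR = 233103.6 / 35187.44 = 6.62463 mm/y

6.62463 mm/y


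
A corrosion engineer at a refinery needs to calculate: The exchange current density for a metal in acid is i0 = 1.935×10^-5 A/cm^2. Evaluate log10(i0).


i0 = 1.935×10^-5 A/cm^2
log10(i0) = -4.713

-4.713


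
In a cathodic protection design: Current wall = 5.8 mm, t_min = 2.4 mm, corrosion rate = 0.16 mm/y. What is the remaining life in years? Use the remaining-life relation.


Apply the remaining-life relation: RL = (t_current − t_min) / CR
RL = (5.8 − 2.4) / 0.16 = 3.4 / 0.16 = 21.3 years

21.3 years


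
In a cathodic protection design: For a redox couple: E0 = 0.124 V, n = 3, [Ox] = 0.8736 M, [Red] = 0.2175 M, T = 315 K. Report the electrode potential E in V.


Apply the Nernst equation: E = E0 + (RT/nF)*ln([Ox]/[Red])
Step 1: RT/nF = 8.314*315/(3*96485) = 0.00904773 V
Step 2: [Ox]/[Red] = 0.8736/0.2175 = 4.016552
Step 3: ln(4.016552) = 1.390424
Step 4: correction = 0.00904773 * 1.390424 = 0.0126 V
E = 0.124 + 0.0126 = 0.1366 V

0.1366 V


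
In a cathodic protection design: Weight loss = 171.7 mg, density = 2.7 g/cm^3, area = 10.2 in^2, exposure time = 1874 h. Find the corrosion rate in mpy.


Apply the mpy weight-loss relation: CR = 534 * W / (D * A * T)
Numerator: 534 * 171.7 = 91687.8
Denominator: 2.7 * 10.2 * 1874 = 51609.96
CR = 91687.8 / 51609.96 = 1.7766 mpy

1.7766 mpy


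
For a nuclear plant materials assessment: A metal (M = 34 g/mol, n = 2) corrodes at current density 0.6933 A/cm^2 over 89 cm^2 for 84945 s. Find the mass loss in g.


Apply Faraday's law: m = i*A*t*M / (n*F)
Total charge passed Q = i*A*t = 0.6933*89*84945 = 5241420.7965 C
m = Q*M/(n*F) = 5241420.7965*34/(2*96485) = 923.503 g

923.503 g


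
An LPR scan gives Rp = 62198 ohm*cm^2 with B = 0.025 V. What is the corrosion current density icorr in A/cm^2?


Apply the Stern-Geary relation: icorr = B / Rp
icorr = 0.025 / 62198 = 4.019×10^-7 A/cm^2

4.019×10^-7 A/cm^2


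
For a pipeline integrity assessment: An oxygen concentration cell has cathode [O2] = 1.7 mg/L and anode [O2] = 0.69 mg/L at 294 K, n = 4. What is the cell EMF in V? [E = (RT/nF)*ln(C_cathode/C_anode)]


Apply the Nernst concentration-cell relation: E = (RT/nF)*ln(C_cathode/C_anode)
RT/nF = 8.314*294/(4*96485) = 0.00633341 V
ln(1.7/0.69) = 0.90169
E = 0.00633341 * 0.90169 = 0.00571 V

0.00571 V


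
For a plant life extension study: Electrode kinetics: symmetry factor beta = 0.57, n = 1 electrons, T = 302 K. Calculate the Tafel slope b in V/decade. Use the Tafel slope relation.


Apply the Tafel slope relation: b = 2.303*R*T/(beta*n*F)
Numerator: 2.303 * 8.314 * 302 = 5782.44
Denominator: 0.57 * 1 * 96485 = 54996.45
b = 5782.44 / 54996.45 = 0.1051 V/decade

0.1051 V/decade


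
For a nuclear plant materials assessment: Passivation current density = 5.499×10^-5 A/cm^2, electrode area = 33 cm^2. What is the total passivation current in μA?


I = i_pass * A, then convert A → μA (×10^6)
I = 5.499×10^-5 * 33 * 10^6 = 1814.67 μA

1814.67 μA


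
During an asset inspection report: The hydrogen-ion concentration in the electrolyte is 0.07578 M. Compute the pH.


pH = −log10[H+]
pH = −log10(0.07578) = 1.12

1.12


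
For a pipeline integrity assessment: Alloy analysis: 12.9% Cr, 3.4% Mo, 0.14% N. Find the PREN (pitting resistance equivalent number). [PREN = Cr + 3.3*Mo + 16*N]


Apply the PREN formula: PREN = Cr + 3.3*Mo + 16*N
PREN = 12.9 + 3.3*3.4 + 16*0.14
PREN = 12.9 + 11.22 + 2.24 = 26.36

26.36


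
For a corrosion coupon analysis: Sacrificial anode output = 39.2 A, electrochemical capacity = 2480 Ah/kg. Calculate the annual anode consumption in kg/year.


Annual consumption = current * hours per year / capacity
Rate = 39.2 * 8760 / 2480 = 138.5 kg/year

138.5 kg/year


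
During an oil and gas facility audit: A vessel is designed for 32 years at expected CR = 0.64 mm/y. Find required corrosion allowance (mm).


Corrosion allowance = CR × design life
CA = 0.64 * 32 = 20.48 mm

20.48 mm


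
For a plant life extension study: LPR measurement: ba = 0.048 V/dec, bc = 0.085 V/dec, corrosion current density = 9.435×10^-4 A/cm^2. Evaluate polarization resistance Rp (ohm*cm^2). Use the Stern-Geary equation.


Apply the Stern-Geary equation: Rp = ba*bc / (2.303*icorr*(ba+bc))
ba*bc = 0.048*0.085 = 0.00408
ba+bc = 0.133; 2.303*icorr*(ba+bc) = 2.303*9.435×10^-4*0.133 = 2.8899311×10^-4
Rp = 0.00408 / 2.8899311×10^-4 = 14.1 ohm*cm^2

14.1 ohm*cm^2


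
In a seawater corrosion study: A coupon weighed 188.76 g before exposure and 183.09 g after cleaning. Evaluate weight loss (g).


Weight loss = initial − final
WL = 188.76 − 183.09 = 5.67 g

5.67 g


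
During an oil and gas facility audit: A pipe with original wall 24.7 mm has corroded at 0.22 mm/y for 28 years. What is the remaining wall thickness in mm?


Remaining wall = original − CR × time
t = 24.7 − 0.22*28 = 24.7 − 6.16 = 18.54 mm

18.54 mm


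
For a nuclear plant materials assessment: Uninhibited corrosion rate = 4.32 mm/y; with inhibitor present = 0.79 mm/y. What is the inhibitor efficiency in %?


Apply the inhibitor-efficiency definition: IE = (CR_blank − CR_inh)/CR_blank × 100
IE = (4.32 − 0.79) / 4.32 × 100
IE = 3.53 / 4.32 × 100 = 81.7 %

81.7 %


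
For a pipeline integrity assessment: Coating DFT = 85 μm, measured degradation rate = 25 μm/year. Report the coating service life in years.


Service life = thickness / degradation rate
Life = 85 / 25 = 3.4 years

3.4 years


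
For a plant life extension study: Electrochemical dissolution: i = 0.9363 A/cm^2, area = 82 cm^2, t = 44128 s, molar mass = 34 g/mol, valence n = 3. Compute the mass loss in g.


Apply Faraday's law: m = i*A*t*M / (n*F)
Total charge passed Q = i*A*t = 0.9363*82*44128 = 3387997.8048 C
m = Q*M/(n*F) = 3387997.8048*34/(3*96485) = 397.96143 g

397.96143 g


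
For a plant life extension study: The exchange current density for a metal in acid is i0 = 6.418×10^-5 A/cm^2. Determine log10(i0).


i0 = 6.418×10^-5 A/cm^2
log10(i0) = -4.193

-4.193


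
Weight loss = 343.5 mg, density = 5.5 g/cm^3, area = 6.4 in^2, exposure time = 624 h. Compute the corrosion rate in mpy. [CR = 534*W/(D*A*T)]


Apply the mpy weight-loss relation: CR = 534 * W / (D * A * T)
Numerator: 534 * 343.5 = 183429.0
Denominator: 5.5 * 6.4 * 624 = 21964.8
CR = 183429.0 / 21964.8 = 8.35104 mpy

8.35104 mpy


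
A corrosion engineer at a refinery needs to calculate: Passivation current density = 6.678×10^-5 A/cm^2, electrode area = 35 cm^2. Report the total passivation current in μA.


I = i_pass * A, then convert A → μA (×10^6)
I = 6.678×10^-5 * 35 * 10^6 = 2337.3 μA

2337.3 μA


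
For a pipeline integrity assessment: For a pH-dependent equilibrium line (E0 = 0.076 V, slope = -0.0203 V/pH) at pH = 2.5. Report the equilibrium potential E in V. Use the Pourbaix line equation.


Apply the Pourbaix line equation: E = E0 + slope*pH
E = 0.076 + (-0.0203)*2.5 = 0.076 + (-0.05075) = 0.02525 V
Rounded to 3 decimal places: E = 0.025 V

0.025 V


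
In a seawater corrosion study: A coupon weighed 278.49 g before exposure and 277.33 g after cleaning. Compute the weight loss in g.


Weight loss = initial − final
WL = 278.49 − 277.33 = 1.16 g

1.16 g


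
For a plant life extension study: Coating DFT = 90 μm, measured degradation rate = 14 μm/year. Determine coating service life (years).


Service life = thickness / degradation rate
Life = 90 / 14 = 6.4 years

6.4 years


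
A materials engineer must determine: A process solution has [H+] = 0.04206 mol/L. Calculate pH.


pH = −log10[H+]
pH = −log10(0.04206) = 1.38

1.38


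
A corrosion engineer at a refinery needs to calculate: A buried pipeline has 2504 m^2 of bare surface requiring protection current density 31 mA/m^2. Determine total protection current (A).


I = area * current density, then convert mA → A (÷1000)
I = 2504 * 31 / 1000 = 77.62 A

77.62 A


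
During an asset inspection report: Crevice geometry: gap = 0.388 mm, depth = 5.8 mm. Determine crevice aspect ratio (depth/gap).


Aspect ratio = depth / gap
Ratio = 5.8 / 0.388 = 14.9

14.9


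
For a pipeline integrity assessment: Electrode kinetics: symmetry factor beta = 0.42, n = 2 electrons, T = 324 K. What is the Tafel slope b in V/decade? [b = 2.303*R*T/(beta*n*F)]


Apply the Tafel slope relation: b = 2.303*R*T/(beta*n*F)
Numerator: 2.303 * 8.314 * 324 = 6203.67
Denominator: 0.42 * 2 * 96485 = 81047.4
b = 6203.67 / 81047.4 = 0.0765 V/decade

0.0765 V/decade


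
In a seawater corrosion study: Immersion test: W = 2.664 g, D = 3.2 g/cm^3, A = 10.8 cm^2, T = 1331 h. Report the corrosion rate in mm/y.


Apply the mm/y weight-loss relation: CR = 87600 * W / (D * A * T)
Numerator: 87600 * 2.664 = 233366.4
Denominator: 3.2 * 10.8 * 1331 = 45999.36
CR = 233366.4 / 45999.36 = 5.073253 mm/y

5.073253 mm/y


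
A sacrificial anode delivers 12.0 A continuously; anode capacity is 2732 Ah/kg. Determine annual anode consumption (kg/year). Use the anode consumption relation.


Annual consumption = current * hours per year / capacity
Rate = 12.0 * 8760 / 2732 = 38.5 kg/year

38.5 kg/year


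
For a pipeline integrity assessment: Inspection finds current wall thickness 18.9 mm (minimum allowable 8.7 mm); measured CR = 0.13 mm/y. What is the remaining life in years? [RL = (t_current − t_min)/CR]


Apply the remaining-life relation: RL = (t_current − t_min) / CR
RL = (18.9 − 8.7) / 0.13 = 10.2 / 0.13 = 78.5 years

78.5 years


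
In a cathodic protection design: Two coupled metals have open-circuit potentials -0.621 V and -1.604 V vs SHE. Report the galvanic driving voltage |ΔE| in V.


Driving voltage is the absolute potential difference.
|ΔE| = |-0.621 − (-1.604)| = 0.983 V

0.983 V


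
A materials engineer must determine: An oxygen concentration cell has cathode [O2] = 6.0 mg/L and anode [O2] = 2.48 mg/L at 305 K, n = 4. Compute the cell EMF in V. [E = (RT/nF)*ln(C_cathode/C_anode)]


Apply the Nernst concentration-cell relation: E = (RT/nF)*ln(C_cathode/C_anode)
RT/nF = 8.314*305/(4*96485) = 0.00657037 V
ln(6.0/2.48) = 0.8835
E = 0.00657037 * 0.8835 = 0.0058 V

0.0058 V


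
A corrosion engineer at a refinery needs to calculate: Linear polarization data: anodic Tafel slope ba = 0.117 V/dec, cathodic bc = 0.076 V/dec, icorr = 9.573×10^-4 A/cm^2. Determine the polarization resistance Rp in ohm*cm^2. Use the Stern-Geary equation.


Apply the Stern-Geary equation: Rp = ba*bc / (2.303*icorr*(ba+bc))
ba*bc = 0.117*0.076 = 0.008892
ba+bc = 0.193; 2.303*icorr*(ba+bc) = 2.303*9.573×10^-4*0.193 = 4.2549975×10^-4
Rp = 0.008892 / 4.2549975×10^-4 = 20.9 ohm*cm^2

20.9 ohm*cm^2


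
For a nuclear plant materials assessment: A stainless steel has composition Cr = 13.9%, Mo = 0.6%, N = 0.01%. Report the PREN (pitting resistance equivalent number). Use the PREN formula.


Apply the PREN formula: PREN = Cr + 3.3*Mo + 16*N
PREN = 13.9 + 3.3*0.6 + 16*0.01
PREN = 13.9 + 1.98 + 0.16 = 16.04

16.04


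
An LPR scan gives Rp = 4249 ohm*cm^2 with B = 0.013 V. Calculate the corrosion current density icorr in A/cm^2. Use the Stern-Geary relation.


Apply the Stern-Geary relation: icorr = B / Rp
icorr = 0.013 / 4249 = 3.06×10^-6 A/cm^2

3.06×10^-6 A/cm^2


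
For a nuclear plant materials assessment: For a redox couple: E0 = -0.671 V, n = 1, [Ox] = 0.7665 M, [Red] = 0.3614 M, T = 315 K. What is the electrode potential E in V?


Apply the Nernst equation: E = E0 + (RT/nF)*ln([Ox]/[Red])
Step 1: RT/nF = 8.314*315/(1*96485) = 0.02714318 V
Step 2: [Ox]/[Red] = 0.7665/0.3614 = 2.120919
Step 3: ln(2.120919) = 0.751849
Step 4: correction = 0.02714318 * 0.751849 = 0.02 V
E = -0.671 + 0.02 = -0.651 V

-0.651 V


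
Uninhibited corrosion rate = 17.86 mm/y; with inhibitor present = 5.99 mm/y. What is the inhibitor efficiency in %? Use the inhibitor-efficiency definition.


Apply the inhibitor-efficiency definition: IE = (CR_blank − CR_inh)/CR_blank × 100
IE = (17.86 − 5.99) / 17.86 × 100
IE = 11.87 / 17.86 × 100 = 66.5 %

66.5 %


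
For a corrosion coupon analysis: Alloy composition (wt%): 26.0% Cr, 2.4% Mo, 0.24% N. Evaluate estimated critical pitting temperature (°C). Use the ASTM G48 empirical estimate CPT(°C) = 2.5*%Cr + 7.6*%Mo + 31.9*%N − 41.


Apply the ASTM G48 empirical CPT estimate: CPT(°C) = 2.5*%Cr + 7.6*%Mo + 31.9*%N − 41
2.5*26.0 = 65; 7.6*2.4 = 18.24; 31.9*0.24 = 7.656
CPT = 65 + 18.24 + 7.656 − 41 = 49.896 °C
Rounded to 0.1 °C: CPT ≈ 49.9 °C

49.9 °C


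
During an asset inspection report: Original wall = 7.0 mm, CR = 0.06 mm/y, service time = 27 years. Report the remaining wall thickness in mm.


Remaining wall = original − CR × time
t = 7.0 − 0.06*27 = 7.0 − 1.62 = 5.38 mm

5.38 mm


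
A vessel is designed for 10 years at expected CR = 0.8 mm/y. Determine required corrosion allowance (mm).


Corrosion allowance = CR × design life
CA = 0.8 * 10 = 8.0 mm

8.0 mm


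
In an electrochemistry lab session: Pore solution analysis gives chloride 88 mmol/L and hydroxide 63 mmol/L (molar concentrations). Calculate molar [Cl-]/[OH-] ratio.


Threshold parameter = [Cl-] / [OH-] (molar basis; both in mmol/L, so units cancel)
Ratio = 88 / 63 = 1.4

1.4


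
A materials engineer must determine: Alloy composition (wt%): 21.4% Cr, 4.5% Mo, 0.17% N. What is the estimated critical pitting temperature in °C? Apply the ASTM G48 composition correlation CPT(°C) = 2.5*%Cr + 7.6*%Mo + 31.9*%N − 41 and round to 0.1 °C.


Apply the ASTM G48 empirical CPT estimate: CPT(°C) = 2.5*%Cr + 7.6*%Mo + 31.9*%N − 41
2.5*21.4 = 53.5; 7.6*4.5 = 34.2; 31.9*0.17 = 5.423
CPT = 53.5 + 34.2 + 5.423 − 41 = 52.123 °C
Rounded to 0.1 °C: CPT ≈ 52.1 °C

52.1 °C


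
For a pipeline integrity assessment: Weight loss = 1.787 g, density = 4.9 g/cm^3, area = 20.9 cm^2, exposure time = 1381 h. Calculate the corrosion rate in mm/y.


Apply the mm/y weight-loss relation: CR = 87600 * W / (D * A * T)
Numerator: 87600 * 1.787 = 156541.2
Denominator: 4.9 * 20.9 * 1381 = 141428.21
CR = 156541.2 / 141428.21 = 1.10686 mm/y

1.10686 mm/y


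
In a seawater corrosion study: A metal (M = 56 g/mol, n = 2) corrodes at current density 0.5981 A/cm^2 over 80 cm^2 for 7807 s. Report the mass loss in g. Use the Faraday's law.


Apply Faraday's law: m = i*A*t*M / (n*F)
Total charge passed Q = i*A*t = 0.5981*80*7807 = 373549.336 C
m = Q*M/(n*F) = 373549.336*56/(2*96485) = 108.4042 g

108.4042 g


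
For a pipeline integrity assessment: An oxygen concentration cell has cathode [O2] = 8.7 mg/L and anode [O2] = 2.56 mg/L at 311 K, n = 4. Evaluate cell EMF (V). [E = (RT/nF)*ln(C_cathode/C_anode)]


Apply the Nernst concentration-cell relation: E = (RT/nF)*ln(C_cathode/C_anode)
RT/nF = 8.314*311/(4*96485) = 0.00669963 V
ln(8.7/2.56) = 1.22332
E = 0.00669963 * 1.22332 = 0.0082 V

0.0082 V


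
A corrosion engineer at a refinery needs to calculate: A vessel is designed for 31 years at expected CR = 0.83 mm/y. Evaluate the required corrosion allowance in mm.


Corrosion allowance = CR × design life
CA = 0.83 * 31 = 25.73 mm

25.73 mm


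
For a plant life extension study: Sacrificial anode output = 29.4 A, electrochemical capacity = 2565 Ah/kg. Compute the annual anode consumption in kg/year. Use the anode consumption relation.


Annual consumption = current * hours per year / capacity
Rate = 29.4 * 8760 / 2565 = 100.4 kg/year

100.4 kg/year


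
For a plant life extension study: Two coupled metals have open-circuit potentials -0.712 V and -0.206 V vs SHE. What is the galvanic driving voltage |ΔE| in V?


Driving voltage is the absolute potential difference.
|ΔE| = |-0.712 − (-0.206)| = 0.506 V

0.506 V


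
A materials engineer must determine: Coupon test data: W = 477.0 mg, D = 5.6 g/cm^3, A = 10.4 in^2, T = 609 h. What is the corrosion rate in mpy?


Apply the mpy weight-loss relation: CR = 534 * W / (D * A * T)
Numerator: 534 * 477.0 = 254718.0
Denominator: 5.6 * 10.4 * 609 = 35468.16
CR = 254718.0 / 35468.16 = 7.182 mpy

7.182 mpy


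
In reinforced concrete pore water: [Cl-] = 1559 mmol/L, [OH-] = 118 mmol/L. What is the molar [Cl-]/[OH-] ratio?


Threshold parameter = [Cl-] / [OH-] (molar basis; both in mmol/L, so units cancel)
Ratio = 1559 / 118 = 13.21

13.21


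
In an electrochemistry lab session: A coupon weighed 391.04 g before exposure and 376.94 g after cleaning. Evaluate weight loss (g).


Weight loss = initial − final
WL = 391.04 − 376.94 = 14.1 g

14.1 g


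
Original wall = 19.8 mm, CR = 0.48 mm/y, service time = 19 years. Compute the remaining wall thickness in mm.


Remaining wall = original − CR × time
t = 19.8 − 0.48*19 = 19.8 − 9.12 = 10.68 mm

10.68 mm


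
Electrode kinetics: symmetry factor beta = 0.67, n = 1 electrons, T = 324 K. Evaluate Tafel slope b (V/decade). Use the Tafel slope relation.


Apply the Tafel slope relation: b = 2.303*R*T/(beta*n*F)
Numerator: 2.303 * 8.314 * 324 = 6203.67
Denominator: 0.67 * 1 * 96485 = 64644.95
b = 6203.67 / 64644.95 = 0.096 V/decade

0.096 V/decade


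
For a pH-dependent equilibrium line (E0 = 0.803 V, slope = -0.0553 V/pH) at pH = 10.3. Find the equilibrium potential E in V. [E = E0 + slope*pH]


Apply the Pourbaix line equation: E = E0 + slope*pH
E = 0.803 + (-0.0553)*10.3 = 0.803 + (-0.56959) = 0.23341 V
Rounded to 4 decimal places: E = 0.2334 V

0.2334 V


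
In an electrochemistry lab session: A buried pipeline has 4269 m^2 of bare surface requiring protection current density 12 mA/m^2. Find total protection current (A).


I = area * current density, then convert mA → A (÷1000)
I = 4269 * 12 / 1000 = 51.23 A

51.23 A


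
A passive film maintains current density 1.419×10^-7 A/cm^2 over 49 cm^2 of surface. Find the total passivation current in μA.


I = i_pass * A, then convert A → μA (×10^6)
I = 1.419×10^-7 * 49 * 10^6 = 6.95 μA

6.95 μA


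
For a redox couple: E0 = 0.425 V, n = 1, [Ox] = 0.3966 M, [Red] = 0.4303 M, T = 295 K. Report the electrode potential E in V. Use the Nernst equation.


Apply the Nernst equation: E = E0 + (RT/nF)*ln([Ox]/[Red])
Step 1: RT/nF = 8.314*295/(1*96485) = 0.02541981 V
Step 2: [Ox]/[Red] = 0.3966/0.4303 = 0.921683
Step 3: ln(0.921683) = -0.081554
Step 4: correction = 0.02541981 * -0.081554 = -0.0021 V
E = 0.425 + -0.0021 = 0.4229 V

0.4229 V


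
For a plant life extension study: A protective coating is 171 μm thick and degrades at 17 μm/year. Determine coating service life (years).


Service life = thickness / degradation rate
Life = 171 / 17 = 10.1 years

10.1 years


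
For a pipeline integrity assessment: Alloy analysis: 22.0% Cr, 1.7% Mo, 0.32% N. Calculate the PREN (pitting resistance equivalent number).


Apply the PREN formula: PREN = Cr + 3.3*Mo + 16*N
PREN = 22.0 + 3.3*1.7 + 16*0.32
PREN = 22.0 + 5.61 + 5.12 = 32.73

32.73


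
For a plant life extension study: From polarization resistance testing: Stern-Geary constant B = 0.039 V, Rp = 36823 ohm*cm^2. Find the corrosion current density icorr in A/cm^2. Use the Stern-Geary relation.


Apply the Stern-Geary relation: icorr = B / Rp
icorr = 0.039 / 36823 = 1.059×10^-6 A/cm^2

1.059×10^-6 A/cm^2


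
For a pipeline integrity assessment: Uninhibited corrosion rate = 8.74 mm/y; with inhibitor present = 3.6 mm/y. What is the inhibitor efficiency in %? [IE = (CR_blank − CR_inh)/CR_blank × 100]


Apply the inhibitor-efficiency definition: IE = (CR_blank − CR_inh)/CR_blank × 100
IE = (8.74 − 3.6) / 8.74 × 100
IE = 5.14 / 8.74 × 100 = 58.8 %

58.8 %


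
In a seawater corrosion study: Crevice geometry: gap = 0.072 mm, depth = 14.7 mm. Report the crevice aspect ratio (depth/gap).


Aspect ratio = depth / gap
Ratio = 14.7 / 0.072 = 204.2

204.2


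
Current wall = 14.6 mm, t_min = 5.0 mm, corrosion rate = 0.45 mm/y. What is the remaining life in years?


Apply the remaining-life relation: RL = (t_current − t_min) / CR
RL = (14.6 − 5.0) / 0.45 = 9.6 / 0.45 = 21.3 years

21.3 years


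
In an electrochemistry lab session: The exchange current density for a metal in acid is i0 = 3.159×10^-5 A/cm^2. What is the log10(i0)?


i0 = 3.159×10^-5 A/cm^2
log10(i0) = -4.5

-4.5


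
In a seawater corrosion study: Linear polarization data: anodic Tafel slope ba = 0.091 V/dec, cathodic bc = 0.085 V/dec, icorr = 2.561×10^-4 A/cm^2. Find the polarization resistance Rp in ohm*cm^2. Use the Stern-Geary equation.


Apply the Stern-Geary equation: Rp = ba*bc / (2.303*icorr*(ba+bc))
ba*bc = 0.091*0.085 = 0.007735
ba+bc = 0.176; 2.303*icorr*(ba+bc) = 2.303*2.561×10^-4*0.176 = 1.038045×10^-4
Rp = 0.007735 / 1.038045×10^-4 = 74.5 ohm*cm^2

74.5 ohm*cm^2


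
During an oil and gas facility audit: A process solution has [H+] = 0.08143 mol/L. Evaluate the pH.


pH = −log10[H+]
pH = −log10(0.08143) = 1.09

1.09


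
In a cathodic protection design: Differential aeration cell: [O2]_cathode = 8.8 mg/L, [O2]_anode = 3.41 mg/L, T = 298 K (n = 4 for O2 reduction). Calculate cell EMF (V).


Apply the Nernst concentration-cell relation: E = (RT/nF)*ln(C_cathode/C_anode)
RT/nF = 8.314*298/(4*96485) = 0.00641958 V
ln(8.8/3.41) = 0.94804
E = 0.00641958 * 0.94804 = 0.00609 V

0.00609 V


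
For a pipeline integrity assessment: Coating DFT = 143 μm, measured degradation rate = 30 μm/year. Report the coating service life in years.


Service life = thickness / degradation rate
Life = 143 / 30 = 4.8 years

4.8 years


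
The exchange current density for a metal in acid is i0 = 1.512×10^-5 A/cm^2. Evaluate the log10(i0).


i0 = 1.512×10^-5 A/cm^2
log10(i0) = -4.82

-4.82


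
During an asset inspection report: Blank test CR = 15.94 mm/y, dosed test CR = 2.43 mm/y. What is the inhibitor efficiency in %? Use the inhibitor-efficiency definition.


Apply the inhibitor-efficiency definition: IE = (CR_blank − CR_inh)/CR_blank × 100
IE = (15.94 − 2.43) / 15.94 × 100
IE = 13.51 / 15.94 × 100 = 84.8 %

84.8 %


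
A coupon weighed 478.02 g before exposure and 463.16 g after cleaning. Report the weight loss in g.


Weight loss = initial − final
WL = 478.02 − 463.16 = 14.86 g

14.86 g


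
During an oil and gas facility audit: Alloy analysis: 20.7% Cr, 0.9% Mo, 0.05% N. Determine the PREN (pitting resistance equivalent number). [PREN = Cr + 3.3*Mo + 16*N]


Apply the PREN formula: PREN = Cr + 3.3*Mo + 16*N
PREN = 20.7 + 3.3*0.9 + 16*0.05
PREN = 20.7 + 2.97 + 0.8 = 24.47

24.47
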